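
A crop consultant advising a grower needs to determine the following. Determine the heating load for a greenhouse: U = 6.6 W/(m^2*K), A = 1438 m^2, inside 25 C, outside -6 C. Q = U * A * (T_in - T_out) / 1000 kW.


dT = 25 - (-6) = 31 K
Q = U * A * dT
  = 6.6 * 1438 * 31
  = 294214.80 W = 294.21 kW


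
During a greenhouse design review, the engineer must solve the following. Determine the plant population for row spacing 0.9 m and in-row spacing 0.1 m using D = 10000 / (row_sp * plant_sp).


D = 10000 / (row_sp * plant_sp)
  = 10000 / (0.9 * 0.1)
  = 10000 / 0.0900
  = 111111.11 plants/ha


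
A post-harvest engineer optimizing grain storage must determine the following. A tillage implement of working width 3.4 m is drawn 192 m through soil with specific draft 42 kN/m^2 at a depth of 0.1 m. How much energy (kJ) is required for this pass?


E = k * d * w * L
  = 42 * 0.1 * 3.4 * 192
  = 2741.76 kJ


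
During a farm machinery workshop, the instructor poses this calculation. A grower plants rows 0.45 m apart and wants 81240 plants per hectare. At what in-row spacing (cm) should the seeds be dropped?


spacing = 10000 / (row_sp * density)
        = 10000 / (0.45 * 81240)
        = 10000 / 36558
        = 0.27354 m = 27.35 cm


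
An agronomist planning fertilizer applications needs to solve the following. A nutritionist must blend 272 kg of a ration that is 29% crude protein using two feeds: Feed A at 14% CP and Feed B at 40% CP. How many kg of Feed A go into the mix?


parts_A = CP_b - target = 40 - 29 = 11
parts_B = target - CP_a = 29 - 14 = 15
total_parts = 11 + 15 = 26
Feed A = 272 * 11 / 26 = 115.08 kg
Feed B = 272 * 15 / 26 = 156.92 kg

115.08 kg


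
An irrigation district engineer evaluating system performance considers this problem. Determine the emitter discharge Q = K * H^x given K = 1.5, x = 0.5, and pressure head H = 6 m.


Q = K * H^x
  = 1.5 * 6^0.5
  = 1.5 * 2.4495
  = 3.67 L/h


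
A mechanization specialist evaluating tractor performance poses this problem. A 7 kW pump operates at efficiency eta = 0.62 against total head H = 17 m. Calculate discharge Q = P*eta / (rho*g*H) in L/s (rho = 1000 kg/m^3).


Q = (P * 1000 * eta) / (rho * g * H)
  = (7 * 1000 * 0.62) / (1000 * 9.81 * 17)
  = 4340 / 166770
  = 0.02602 m^3/s = 26.02 L/s


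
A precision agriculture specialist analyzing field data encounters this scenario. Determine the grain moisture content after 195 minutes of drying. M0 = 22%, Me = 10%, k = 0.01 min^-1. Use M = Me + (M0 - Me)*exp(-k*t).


M = Me + (M0 - Me) * e^(-k*t)
  = 10 + (22 - 10) * e^(-0.01*195)
  = 10 + 12 * e^(-1.950)
  = 10 + 12 * 0.14227
  = 10 + 1.7073
  = 11.71%


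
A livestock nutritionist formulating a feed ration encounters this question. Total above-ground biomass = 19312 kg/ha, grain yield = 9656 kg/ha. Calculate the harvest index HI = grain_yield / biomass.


HI = grain_yield / biomass
   = 9656 / 19312
   = 0.50


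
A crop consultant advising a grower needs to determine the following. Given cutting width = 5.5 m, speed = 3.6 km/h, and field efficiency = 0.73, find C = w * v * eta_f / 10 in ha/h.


C = w * v * eta_f / 10
  = 5.5 * 3.6 * 0.73 / 10
  = 14.45 / 10
  = 1.45 ha/h


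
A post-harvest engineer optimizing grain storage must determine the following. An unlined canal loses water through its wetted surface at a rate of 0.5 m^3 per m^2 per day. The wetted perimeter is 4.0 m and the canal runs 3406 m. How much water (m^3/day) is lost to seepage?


S = C * P * L
  = 0.5 * 4.0 * 3406
  = 6812 m^3/day


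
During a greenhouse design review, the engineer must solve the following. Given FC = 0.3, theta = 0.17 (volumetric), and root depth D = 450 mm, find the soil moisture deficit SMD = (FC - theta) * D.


SMD = (FC - theta) * D
    = (0.3 - 0.17) * 450
    = 0.130 * 450
    = 58.50 mm


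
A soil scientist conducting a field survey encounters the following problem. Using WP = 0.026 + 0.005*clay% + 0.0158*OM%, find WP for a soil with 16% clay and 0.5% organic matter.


WP = 0.026 + 0.005*16 + 0.0158*0.5
   = 0.026 + 0.0800 + 0.0079
   = 0.1139


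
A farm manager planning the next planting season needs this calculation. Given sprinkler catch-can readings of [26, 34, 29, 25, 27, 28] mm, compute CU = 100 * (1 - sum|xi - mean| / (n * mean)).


xbar = 169 / 6 = 28.167
sum|xi - xbar| = 13.333
CU = 100 * (1 - 13.333 / (6 * 28.167))
   = 100 * (1 - 0.0789)
   = 92.11%


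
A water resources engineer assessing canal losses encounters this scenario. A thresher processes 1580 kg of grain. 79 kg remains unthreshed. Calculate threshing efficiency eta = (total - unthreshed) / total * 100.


eta = (total - unthreshed) / total * 100
    = (1580 - 79) / 1580 * 100
    = 1501 / 1580 * 100
    = 95%


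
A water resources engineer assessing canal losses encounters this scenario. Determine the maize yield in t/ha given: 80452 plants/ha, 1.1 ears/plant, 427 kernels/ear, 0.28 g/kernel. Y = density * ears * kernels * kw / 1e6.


Y = density * ears * kernels * kw
  = 80452 * 1.1 * 427 * 0.28 g/ha
  = 10580725.23 g/ha
  = 10580.73 kg/ha = 10.58 t/ha


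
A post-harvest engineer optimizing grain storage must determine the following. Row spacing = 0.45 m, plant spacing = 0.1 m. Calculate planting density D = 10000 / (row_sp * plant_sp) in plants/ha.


D = 10000 / (row_sp * plant_sp)
  = 10000 / (0.45 * 0.1)
  = 10000 / 0.0450
  = 222222.22 plants/ha


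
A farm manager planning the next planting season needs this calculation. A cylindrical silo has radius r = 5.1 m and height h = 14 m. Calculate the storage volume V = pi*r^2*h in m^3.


V = pi * r^2 * h
  = pi * 5.1^2 * 14
  = pi * 26.01 * 14
  = 1143.98 m^3


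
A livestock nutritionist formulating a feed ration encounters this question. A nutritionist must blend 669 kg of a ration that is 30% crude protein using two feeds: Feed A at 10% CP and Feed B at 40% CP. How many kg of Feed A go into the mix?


parts_A = CP_b - target = 40 - 30 = 10
parts_B = target - CP_a = 30 - 10 = 20
total_parts = 10 + 20 = 30
Feed A = 669 * 10 / 30 = 223 kg
Feed B = 669 * 20 / 30 = 446 kg

223 kg


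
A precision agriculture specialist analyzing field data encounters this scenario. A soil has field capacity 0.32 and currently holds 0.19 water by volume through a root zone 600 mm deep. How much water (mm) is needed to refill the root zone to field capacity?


SMD = (FC - theta) * D
    = (0.32 - 0.19) * 600
    = 0.130 * 600
    = 78 mm


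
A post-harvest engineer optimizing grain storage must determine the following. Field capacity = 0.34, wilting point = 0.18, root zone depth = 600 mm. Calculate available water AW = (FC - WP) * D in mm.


AW = (FC - WP) * D
   = (0.34 - 0.18) * 600
   = 0.16 * 600
   = 96 mm


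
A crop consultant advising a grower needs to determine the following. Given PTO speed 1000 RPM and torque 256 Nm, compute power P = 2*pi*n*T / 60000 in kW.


P = 2*pi*n*T / 60000
  = 2*pi * 1000 * 256 / 60000
  = 1608495.44 / 60000
  = 26.81 kW


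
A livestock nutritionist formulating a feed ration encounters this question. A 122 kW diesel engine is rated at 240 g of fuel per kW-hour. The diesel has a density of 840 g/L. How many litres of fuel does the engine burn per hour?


FC = P * BSFC / rho_fuel
   = 122 * 240 / 840
   = 29280 / 840
   = 34.86 L/h


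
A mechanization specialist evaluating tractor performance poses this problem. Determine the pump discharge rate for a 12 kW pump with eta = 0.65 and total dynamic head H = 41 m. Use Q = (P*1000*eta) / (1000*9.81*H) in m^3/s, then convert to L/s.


Q = (P * 1000 * eta) / (rho * g * H)
  = (12 * 1000 * 0.65) / (1000 * 9.81 * 41)
  = 7800 / 402210
  = 0.01939 m^3/s = 19.39 L/s


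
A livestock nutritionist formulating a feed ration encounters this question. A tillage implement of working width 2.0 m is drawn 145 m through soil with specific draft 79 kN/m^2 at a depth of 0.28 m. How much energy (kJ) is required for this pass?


E = k * d * w * L
  = 79 * 0.28 * 2.0 * 145
  = 6414.80 kJ


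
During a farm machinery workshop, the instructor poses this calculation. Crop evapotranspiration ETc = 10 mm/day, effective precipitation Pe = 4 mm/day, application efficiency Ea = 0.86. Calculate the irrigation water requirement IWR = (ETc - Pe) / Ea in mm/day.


IWR = (ETc - Pe) / Ea
    = (10 - 4) / 0.86
    = 6 / 0.86
    = 6.98 mm/day


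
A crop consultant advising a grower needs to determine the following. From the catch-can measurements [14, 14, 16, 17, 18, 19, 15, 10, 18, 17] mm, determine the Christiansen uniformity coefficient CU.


xbar = 158 / 10 = 15.800
sum|xi - xbar| = 20.400
CU = 100 * (1 - 20.400 / (10 * 15.800))
   = 100 * (1 - 0.1291)
   = 87.09%


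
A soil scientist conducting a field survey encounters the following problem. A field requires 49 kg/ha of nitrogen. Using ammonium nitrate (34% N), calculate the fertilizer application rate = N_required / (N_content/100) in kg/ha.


Rate = N_required / (N_content / 100)
     = 49 / (34 / 100)
     = 49 / 0.34
     = 144.12 kg/ha


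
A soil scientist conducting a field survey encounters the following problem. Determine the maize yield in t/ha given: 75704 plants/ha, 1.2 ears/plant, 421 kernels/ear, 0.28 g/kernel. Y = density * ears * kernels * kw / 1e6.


Y = density * ears * kernels * kw
  = 75704 * 1.2 * 421 * 0.28 g/ha
  = 10708785.02 g/ha
  = 10708.79 kg/ha = 10.71 t/ha


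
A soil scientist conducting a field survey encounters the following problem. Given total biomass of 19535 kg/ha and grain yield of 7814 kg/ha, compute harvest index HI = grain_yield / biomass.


HI = grain_yield / biomass
   = 7814 / 19535
   = 0.40


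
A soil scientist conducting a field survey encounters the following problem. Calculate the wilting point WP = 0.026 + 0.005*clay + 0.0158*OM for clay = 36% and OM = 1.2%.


WP = 0.026 + 0.005*36 + 0.0158*1.2
   = 0.026 + 0.1800 + 0.0190
   = 0.2250


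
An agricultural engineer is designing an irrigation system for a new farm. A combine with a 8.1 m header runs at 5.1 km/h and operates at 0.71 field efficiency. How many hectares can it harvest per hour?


C = w * v * eta_f / 10
  = 8.1 * 5.1 * 0.71 / 10
  = 29.33 / 10
  = 2.93 ha/h


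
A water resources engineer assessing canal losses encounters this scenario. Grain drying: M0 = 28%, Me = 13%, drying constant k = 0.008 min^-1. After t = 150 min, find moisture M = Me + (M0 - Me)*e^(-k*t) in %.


M = Me + (M0 - Me) * e^(-k*t)
  = 13 + (28 - 13) * e^(-0.008*150)
  = 13 + 15 * e^(-1.200)
  = 13 + 15 * 0.30119
  = 13 + 4.5179
  = 17.52%


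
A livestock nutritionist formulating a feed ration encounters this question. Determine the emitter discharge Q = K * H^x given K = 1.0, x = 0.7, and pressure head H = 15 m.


Q = K * H^x
  = 1.0 * 15^0.7
  = 1.0 * 6.6568
  = 6.66 L/h


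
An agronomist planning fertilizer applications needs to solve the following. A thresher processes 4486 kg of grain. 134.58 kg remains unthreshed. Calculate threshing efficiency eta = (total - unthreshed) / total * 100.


eta = (total - unthreshed) / total * 100
    = (4486 - 134.58) / 4486 * 100
    = 4351.42 / 4486 * 100
    = 97%


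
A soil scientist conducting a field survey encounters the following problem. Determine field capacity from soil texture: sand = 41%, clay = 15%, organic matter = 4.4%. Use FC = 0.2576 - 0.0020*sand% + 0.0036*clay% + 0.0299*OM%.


FC = 0.2576 - 0.0020*41 + 0.0036*15 + 0.0299*4.4
   = 0.2576 - 0.0820 + 0.0540 + 0.1316
   = 0.3612


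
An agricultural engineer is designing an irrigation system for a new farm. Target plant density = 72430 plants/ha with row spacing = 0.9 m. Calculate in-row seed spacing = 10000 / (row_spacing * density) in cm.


spacing = 10000 / (row_sp * density)
        = 10000 / (0.9 * 72430)
        = 10000 / 65187
        = 0.15340 m = 15.34 cm


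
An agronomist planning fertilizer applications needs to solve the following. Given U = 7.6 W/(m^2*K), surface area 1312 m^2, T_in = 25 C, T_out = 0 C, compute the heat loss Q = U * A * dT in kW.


dT = 25 - (0) = 25 K
Q = U * A * dT
  = 7.6 * 1312 * 25
  = 249280 W = 249.28 kW


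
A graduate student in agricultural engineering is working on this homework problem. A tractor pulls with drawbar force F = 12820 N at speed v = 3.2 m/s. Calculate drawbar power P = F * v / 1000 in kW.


P = F * v / 1000
  = 12820 * 3.2 / 1000
  = 41024 / 1000
  = 41.02 kW


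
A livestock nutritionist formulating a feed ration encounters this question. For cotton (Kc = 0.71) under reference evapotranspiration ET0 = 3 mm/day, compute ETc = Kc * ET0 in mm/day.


ETc = Kc * ET0
    = 0.71 * 3
    = 2.13 mm/day


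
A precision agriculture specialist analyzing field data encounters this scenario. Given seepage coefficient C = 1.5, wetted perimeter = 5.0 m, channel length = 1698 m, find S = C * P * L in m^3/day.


S = C * P * L
  = 1.5 * 5.0 * 1698
  = 12735 m^3/day


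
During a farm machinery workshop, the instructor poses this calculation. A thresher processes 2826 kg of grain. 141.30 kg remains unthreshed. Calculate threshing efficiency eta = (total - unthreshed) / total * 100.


eta = (total - unthreshed) / total * 100
    = (2826 - 141.30) / 2826 * 100
    = 2684.70 / 2826 * 100
    = 95%


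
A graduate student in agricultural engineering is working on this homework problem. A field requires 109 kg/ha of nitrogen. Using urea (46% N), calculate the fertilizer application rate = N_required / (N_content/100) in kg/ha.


Rate = N_required / (N_content / 100)
     = 109 / (46 / 100)
     = 109 / 0.46
     = 236.96 kg/ha


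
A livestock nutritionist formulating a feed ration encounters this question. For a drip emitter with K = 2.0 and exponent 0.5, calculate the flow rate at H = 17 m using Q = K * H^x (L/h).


Q = K * H^x
  = 2.0 * 17^0.5
  = 2.0 * 4.1231
  = 8.25 L/h


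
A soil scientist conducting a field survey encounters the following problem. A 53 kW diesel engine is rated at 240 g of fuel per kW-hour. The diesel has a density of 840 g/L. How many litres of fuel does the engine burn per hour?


FC = P * BSFC / rho_fuel
   = 53 * 240 / 840
   = 12720 / 840
   = 15.14 L/h


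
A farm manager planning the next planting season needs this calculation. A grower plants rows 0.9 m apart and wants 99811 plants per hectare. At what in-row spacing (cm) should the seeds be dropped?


spacing = 10000 / (row_sp * density)
        = 10000 / (0.9 * 99811)
        = 10000 / 89829.90
        = 0.11132 m = 11.13 cm


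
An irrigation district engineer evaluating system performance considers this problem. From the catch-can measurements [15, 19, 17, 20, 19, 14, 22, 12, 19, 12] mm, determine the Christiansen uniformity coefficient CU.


xbar = 169 / 10 = 16.900
sum|xi - xbar| = 29.200
CU = 100 * (1 - 29.200 / (10 * 16.900))
   = 100 * (1 - 0.1728)
   = 82.72%


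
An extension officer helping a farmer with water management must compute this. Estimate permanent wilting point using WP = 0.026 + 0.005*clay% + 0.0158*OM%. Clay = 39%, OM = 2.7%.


WP = 0.026 + 0.005*39 + 0.0158*2.7
   = 0.026 + 0.1950 + 0.0427
   = 0.2637


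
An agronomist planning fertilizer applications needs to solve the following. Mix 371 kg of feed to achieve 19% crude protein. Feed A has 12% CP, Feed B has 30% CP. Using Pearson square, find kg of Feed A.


parts_A = CP_b - target = 30 - 19 = 11
parts_B = target - CP_a = 19 - 12 = 7
total_parts = 11 + 7 = 18
Feed A = 371 * 11 / 18 = 226.72 kg
Feed B = 371 * 7 / 18 = 144.28 kg

226.72 kg


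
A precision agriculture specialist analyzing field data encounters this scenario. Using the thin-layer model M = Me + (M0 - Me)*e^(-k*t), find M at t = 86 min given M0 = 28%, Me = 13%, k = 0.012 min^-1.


M = Me + (M0 - Me) * e^(-k*t)
  = 13 + (28 - 13) * e^(-0.012*86)
  = 13 + 15 * e^(-1.032)
  = 13 + 15 * 0.35629
  = 13 + 5.3444
  = 18.34%


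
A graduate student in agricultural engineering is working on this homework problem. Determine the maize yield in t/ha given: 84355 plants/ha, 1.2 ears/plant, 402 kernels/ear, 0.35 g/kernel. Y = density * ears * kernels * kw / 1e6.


Y = density * ears * kernels * kw
  = 84355 * 1.2 * 402 * 0.35 g/ha
  = 14242498.20 g/ha
  = 14242.50 kg/ha = 14.24 t/ha


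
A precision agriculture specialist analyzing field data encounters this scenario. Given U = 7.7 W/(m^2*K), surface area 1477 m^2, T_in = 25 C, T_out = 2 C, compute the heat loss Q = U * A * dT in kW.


dT = 25 - (2) = 23 K
Q = U * A * dT
  = 7.7 * 1477 * 23
  = 261576.70 W = 261.58 kW


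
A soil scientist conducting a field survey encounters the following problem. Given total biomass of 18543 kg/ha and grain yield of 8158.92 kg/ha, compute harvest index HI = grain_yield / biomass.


HI = grain_yield / biomass
   = 8158.92 / 18543
   = 0.44


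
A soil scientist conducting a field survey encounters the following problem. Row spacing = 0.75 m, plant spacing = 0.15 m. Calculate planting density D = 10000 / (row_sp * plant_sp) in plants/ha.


D = 10000 / (row_sp * plant_sp)
  = 10000 / (0.75 * 0.15)
  = 10000 / 0.1125
  = 88888.89 plants/ha


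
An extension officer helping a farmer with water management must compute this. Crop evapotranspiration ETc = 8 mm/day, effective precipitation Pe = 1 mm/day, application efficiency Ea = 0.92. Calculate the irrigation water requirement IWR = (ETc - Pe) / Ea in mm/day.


IWR = (ETc - Pe) / Ea
    = (8 - 1) / 0.92
    = 7 / 0.92
    = 7.61 mm/day


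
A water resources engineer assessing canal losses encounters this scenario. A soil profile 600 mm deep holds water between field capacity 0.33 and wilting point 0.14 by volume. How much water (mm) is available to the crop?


AW = (FC - WP) * D
   = (0.33 - 0.14) * 600
   = 0.19 * 600
   = 114 mm


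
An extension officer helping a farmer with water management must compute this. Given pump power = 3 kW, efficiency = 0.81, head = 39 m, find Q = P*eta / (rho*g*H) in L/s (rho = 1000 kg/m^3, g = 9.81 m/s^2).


Q = (P * 1000 * eta) / (rho * g * H)
  = (3 * 1000 * 0.81) / (1000 * 9.81 * 39)
  = 2430 / 382590
  = 0.00635 m^3/s = 6.35 L/s


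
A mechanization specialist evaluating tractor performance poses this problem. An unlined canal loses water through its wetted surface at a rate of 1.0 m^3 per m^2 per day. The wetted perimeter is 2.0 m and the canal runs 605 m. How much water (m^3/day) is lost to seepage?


S = C * P * L
  = 1.0 * 2.0 * 605
  = 1210 m^3/day


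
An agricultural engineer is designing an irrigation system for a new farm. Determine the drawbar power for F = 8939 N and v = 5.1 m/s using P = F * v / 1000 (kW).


P = F * v / 1000
  = 8939 * 5.1 / 1000
  = 45588.90 / 1000
  = 45.59 kW


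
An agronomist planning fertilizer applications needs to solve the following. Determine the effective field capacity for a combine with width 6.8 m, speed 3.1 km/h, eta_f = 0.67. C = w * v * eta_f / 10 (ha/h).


C = w * v * eta_f / 10
  = 6.8 * 3.1 * 0.67 / 10
  = 14.12 / 10
  = 1.41 ha/h


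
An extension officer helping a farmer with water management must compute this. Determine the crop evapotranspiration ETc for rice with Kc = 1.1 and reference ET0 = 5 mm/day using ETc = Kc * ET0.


ETc = Kc * ET0
    = 1.1 * 5
    = 5.50 mm/day


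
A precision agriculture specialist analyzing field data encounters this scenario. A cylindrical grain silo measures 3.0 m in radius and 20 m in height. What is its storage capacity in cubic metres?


V = pi * r^2 * h
  = pi * 3.0^2 * 20
  = pi * 9 * 20
  = 565.49 m^3


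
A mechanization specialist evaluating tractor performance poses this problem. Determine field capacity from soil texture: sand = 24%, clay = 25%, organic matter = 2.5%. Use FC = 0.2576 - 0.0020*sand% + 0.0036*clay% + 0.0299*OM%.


FC = 0.2576 - 0.0020*24 + 0.0036*25 + 0.0299*2.5
   = 0.2576 - 0.0480 + 0.0900 + 0.0748
   = 0.3744


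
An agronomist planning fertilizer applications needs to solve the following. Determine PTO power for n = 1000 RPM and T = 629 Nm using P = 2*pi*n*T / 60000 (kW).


P = 2*pi*n*T / 60000
  = 2*pi * 1000 * 629 / 60000
  = 3952123.56 / 60000
  = 65.87 kW


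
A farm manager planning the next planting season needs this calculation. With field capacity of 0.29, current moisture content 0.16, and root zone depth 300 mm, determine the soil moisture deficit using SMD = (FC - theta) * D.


SMD = (FC - theta) * D
    = (0.29 - 0.16) * 300
    = 0.130 * 300
    = 39 mm


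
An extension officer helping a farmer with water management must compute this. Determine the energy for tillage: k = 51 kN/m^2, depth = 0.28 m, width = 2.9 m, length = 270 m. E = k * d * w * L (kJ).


E = k * d * w * L
  = 51 * 0.28 * 2.9 * 270
  = 11181.24 kJ


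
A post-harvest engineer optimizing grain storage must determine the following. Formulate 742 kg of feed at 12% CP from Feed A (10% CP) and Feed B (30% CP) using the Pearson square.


parts_A = CP_b - target = 30 - 12 = 18
parts_B = target - CP_a = 12 - 10 = 2
total_parts = 18 + 2 = 20
Feed A = 742 * 18 / 20 = 667.80 kg
Feed B = 742 * 2 / 20 = 74.20 kg

667.80 kg


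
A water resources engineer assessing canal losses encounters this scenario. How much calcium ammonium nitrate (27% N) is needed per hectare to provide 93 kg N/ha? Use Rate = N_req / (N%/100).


Rate = N_required / (N_content / 100)
     = 93 / (27 / 100)
     = 93 / 0.27
     = 344.44 kg/ha


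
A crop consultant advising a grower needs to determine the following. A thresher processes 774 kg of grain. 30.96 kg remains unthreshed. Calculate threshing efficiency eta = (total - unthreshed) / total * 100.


eta = (total - unthreshed) / total * 100
    = (774 - 30.96) / 774 * 100
    = 743.04 / 774 * 100
    = 96%


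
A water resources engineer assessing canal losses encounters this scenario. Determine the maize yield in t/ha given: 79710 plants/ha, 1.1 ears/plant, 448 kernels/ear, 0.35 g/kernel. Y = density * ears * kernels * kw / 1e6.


Y = density * ears * kernels * kw
  = 79710 * 1.1 * 448 * 0.35 g/ha
  = 13748380.80 g/ha
  = 13748.38 kg/ha = 13.75 t/ha


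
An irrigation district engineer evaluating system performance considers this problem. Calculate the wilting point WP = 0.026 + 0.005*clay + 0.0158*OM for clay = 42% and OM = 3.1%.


WP = 0.026 + 0.005*42 + 0.0158*3.1
   = 0.026 + 0.2100 + 0.0490
   = 0.2850


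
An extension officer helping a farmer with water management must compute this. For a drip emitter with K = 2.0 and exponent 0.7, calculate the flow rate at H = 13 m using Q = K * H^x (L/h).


Q = K * H^x
  = 2.0 * 13^0.7
  = 2.0 * 6.0223
  = 12.04 L/h


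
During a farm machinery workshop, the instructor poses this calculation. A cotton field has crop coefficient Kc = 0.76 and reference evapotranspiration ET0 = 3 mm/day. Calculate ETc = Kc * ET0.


ETc = Kc * ET0
    = 0.76 * 3
    = 2.28 mm/day


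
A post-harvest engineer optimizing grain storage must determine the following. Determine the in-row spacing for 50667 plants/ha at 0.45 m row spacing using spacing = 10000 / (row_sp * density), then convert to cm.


spacing = 10000 / (row_sp * density)
        = 10000 / (0.45 * 50667)
        = 10000 / 22800.15
        = 0.43859 m = 43.86 cm


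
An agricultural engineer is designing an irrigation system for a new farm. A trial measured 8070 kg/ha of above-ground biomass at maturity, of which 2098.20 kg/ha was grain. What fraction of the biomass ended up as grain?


HI = grain_yield / biomass
   = 2098.20 / 8070
   = 0.26


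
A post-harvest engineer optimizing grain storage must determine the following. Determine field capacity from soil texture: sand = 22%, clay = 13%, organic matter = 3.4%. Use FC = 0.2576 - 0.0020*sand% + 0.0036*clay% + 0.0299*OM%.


FC = 0.2576 - 0.0020*22 + 0.0036*13 + 0.0299*3.4
   = 0.2576 - 0.0440 + 0.0468 + 0.1017
   = 0.3621


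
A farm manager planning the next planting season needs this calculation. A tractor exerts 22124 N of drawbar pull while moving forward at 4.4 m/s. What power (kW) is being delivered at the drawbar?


P = F * v / 1000
  = 22124 * 4.4 / 1000
  = 97345.60 / 1000
  = 97.35 kW


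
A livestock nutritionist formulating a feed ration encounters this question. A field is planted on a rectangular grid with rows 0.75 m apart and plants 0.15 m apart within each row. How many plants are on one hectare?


D = 10000 / (row_sp * plant_sp)
  = 10000 / (0.75 * 0.15)
  = 10000 / 0.1125
  = 88888.89 plants/ha


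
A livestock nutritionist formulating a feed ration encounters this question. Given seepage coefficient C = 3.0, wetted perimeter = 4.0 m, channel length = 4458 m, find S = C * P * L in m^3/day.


S = C * P * L
  = 3.0 * 4.0 * 4458
  = 53496 m^3/day


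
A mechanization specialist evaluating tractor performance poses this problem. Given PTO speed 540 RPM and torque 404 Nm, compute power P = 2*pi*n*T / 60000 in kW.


P = 2*pi*n*T / 60000
  = 2*pi * 540 * 404 / 60000
  = 1370739.71 / 60000
  = 22.85 kW


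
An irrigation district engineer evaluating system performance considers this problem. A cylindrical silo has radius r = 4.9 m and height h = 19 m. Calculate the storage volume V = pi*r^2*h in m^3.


V = pi * r^2 * h
  = pi * 4.9^2 * 19
  = pi * 24.01 * 19
  = 1433.16 m^3


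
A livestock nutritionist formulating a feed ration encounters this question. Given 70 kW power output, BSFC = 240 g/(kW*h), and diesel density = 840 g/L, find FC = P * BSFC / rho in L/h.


FC = P * BSFC / rho_fuel
   = 70 * 240 / 840
   = 16800 / 840
   = 20 L/h


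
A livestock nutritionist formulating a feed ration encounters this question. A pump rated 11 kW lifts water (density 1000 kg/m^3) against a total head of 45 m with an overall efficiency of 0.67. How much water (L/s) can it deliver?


Q = (P * 1000 * eta) / (rho * g * H)
  = (11 * 1000 * 0.67) / (1000 * 9.81 * 45)
  = 7370 / 441450
  = 0.01669 m^3/s = 16.69 L/s


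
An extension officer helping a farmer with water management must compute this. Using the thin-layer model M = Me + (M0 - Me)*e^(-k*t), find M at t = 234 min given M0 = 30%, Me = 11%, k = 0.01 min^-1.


M = Me + (M0 - Me) * e^(-k*t)
  = 11 + (30 - 11) * e^(-0.01*234)
  = 11 + 19 * e^(-2.340)
  = 11 + 19 * 0.09633
  = 11 + 1.8302
  = 12.83%


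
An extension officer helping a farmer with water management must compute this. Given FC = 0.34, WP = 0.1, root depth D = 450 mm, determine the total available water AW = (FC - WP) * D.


AW = (FC - WP) * D
   = (0.34 - 0.1) * 450
   = 0.24 * 450
   = 108 mm


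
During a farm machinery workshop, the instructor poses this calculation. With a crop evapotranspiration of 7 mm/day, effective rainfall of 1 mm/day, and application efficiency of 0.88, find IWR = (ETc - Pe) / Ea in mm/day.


IWR = (ETc - Pe) / Ea
    = (7 - 1) / 0.88
    = 6 / 0.88
    = 6.82 mm/day


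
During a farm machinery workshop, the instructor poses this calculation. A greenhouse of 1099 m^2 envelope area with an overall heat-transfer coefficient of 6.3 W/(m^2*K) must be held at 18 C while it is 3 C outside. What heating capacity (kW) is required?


dT = 18 - (3) = 15 K
Q = U * A * dT
  = 6.3 * 1099 * 15
  = 103855.50 W = 103.86 kW


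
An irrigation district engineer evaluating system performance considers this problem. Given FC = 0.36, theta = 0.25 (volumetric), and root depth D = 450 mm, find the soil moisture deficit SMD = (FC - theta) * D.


SMD = (FC - theta) * D
    = (0.36 - 0.25) * 450
    = 0.110 * 450
    = 49.50 mm


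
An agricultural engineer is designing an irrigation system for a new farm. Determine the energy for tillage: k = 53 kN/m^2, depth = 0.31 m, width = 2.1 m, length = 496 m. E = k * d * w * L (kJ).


E = k * d * w * L
  = 53 * 0.31 * 2.1 * 496
  = 17113.49 kJ


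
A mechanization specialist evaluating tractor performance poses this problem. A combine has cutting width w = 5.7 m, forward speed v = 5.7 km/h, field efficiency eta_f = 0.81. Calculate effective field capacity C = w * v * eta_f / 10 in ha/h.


C = w * v * eta_f / 10
  = 5.7 * 5.7 * 0.81 / 10
  = 26.32 / 10
  = 2.63 ha/h


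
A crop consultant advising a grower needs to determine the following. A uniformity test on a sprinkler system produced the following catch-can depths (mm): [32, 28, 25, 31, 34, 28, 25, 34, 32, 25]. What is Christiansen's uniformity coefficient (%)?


xbar = 294 / 10 = 29.400
sum|xi - xbar| = 32
CU = 100 * (1 - 32 / (10 * 29.400))
   = 100 * (1 - 0.1088)
   = 89.12%


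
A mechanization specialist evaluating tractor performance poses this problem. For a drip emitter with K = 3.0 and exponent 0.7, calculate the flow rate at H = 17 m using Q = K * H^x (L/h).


Q = K * H^x
  = 3.0 * 17^0.7
  = 3.0 * 7.2663
  = 21.80 L/h


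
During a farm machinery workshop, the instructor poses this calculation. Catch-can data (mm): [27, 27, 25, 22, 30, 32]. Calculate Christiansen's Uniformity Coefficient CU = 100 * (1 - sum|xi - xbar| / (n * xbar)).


xbar = 163 / 6 = 27.167
sum|xi - xbar| = 15.333
CU = 100 * (1 - 15.333 / (6 * 27.167))
   = 100 * (1 - 0.0941)
   = 90.59%


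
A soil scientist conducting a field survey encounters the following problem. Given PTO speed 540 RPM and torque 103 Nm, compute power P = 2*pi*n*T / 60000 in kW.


P = 2*pi*n*T / 60000
  = 2*pi * 540 * 103 / 60000
  = 349470.77 / 60000
  = 5.82 kW


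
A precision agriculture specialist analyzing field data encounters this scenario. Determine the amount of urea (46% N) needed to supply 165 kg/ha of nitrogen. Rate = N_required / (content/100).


Rate = N_required / (N_content / 100)
     = 165 / (46 / 100)
     = 165 / 0.46
     = 358.70 kg/ha


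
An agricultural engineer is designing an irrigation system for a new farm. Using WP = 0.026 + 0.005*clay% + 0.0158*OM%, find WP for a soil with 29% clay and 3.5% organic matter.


WP = 0.026 + 0.005*29 + 0.0158*3.5
   = 0.026 + 0.1450 + 0.0553
   = 0.2263


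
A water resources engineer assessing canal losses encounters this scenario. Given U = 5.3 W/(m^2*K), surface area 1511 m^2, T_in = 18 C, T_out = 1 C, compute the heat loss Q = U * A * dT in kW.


dT = 18 - (1) = 17 K
Q = U * A * dT
  = 5.3 * 1511 * 17
  = 136141.10 W = 136.14 kW


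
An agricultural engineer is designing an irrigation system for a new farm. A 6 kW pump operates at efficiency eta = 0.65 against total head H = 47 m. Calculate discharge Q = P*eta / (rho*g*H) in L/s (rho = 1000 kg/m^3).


Q = (P * 1000 * eta) / (rho * g * H)
  = (6 * 1000 * 0.65) / (1000 * 9.81 * 47)
  = 3900 / 461070
  = 0.00846 m^3/s = 8.46 L/s


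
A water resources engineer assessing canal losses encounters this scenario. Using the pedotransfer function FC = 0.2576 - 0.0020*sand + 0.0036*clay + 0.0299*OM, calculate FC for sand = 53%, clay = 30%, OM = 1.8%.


FC = 0.2576 - 0.0020*53 + 0.0036*30 + 0.0299*1.8
   = 0.2576 - 0.1060 + 0.1080 + 0.0538
   = 0.3134


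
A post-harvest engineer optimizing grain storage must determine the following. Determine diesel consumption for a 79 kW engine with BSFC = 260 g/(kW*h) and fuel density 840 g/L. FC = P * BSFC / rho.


FC = P * BSFC / rho_fuel
   = 79 * 260 / 840
   = 20540 / 840
   = 24.45 L/h


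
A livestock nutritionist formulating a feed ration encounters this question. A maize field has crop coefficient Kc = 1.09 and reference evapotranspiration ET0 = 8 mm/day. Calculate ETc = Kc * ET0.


ETc = Kc * ET0
    = 1.09 * 8
    = 8.72 mm/day


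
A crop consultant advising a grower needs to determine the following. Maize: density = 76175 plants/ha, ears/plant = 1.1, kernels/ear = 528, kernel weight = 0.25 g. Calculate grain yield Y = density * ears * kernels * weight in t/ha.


Y = density * ears * kernels * kw
  = 76175 * 1.1 * 528 * 0.25 g/ha
  = 11060610 g/ha
  = 11060.61 kg/ha = 11.06 t/ha


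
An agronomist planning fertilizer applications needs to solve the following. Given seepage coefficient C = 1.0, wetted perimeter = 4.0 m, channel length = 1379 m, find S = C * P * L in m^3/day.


S = C * P * L
  = 1.0 * 4.0 * 1379
  = 5516 m^3/day


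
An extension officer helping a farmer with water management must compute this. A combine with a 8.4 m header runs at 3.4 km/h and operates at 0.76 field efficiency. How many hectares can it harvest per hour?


C = w * v * eta_f / 10
  = 8.4 * 3.4 * 0.76 / 10
  = 21.71 / 10
  = 2.17 ha/h


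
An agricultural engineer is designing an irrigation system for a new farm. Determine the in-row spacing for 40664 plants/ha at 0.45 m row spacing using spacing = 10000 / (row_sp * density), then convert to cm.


spacing = 10000 / (row_sp * density)
        = 10000 / (0.45 * 40664)
        = 10000 / 18298.80
        = 0.54648 m = 54.65 cm


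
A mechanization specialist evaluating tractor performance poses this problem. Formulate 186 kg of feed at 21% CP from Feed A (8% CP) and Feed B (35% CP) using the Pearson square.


parts_A = CP_b - target = 35 - 21 = 14
parts_B = target - CP_a = 21 - 8 = 13
total_parts = 14 + 13 = 27
Feed A = 186 * 14 / 27 = 96.44 kg
Feed B = 186 * 13 / 27 = 89.56 kg

96.44 kg


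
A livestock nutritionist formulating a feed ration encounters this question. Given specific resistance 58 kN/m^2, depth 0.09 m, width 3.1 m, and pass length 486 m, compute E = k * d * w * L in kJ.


E = k * d * w * L
  = 58 * 0.09 * 3.1 * 486
  = 7864.45 kJ


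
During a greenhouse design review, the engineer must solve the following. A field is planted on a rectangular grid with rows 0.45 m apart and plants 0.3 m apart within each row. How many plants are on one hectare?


D = 10000 / (row_sp * plant_sp)
  = 10000 / (0.45 * 0.3)
  = 10000 / 0.1350
  = 74074.07 plants/ha


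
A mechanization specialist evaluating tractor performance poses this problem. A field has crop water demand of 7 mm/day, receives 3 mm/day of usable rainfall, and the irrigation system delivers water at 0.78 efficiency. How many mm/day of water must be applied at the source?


IWR = (ETc - Pe) / Ea
    = (7 - 3) / 0.78
    = 4 / 0.78
    = 5.13 mm/day


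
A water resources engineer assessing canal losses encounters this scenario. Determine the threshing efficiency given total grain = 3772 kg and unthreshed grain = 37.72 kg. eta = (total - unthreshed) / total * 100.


eta = (total - unthreshed) / total * 100
    = (3772 - 37.72) / 3772 * 100
    = 3734.28 / 3772 * 100
    = 99%


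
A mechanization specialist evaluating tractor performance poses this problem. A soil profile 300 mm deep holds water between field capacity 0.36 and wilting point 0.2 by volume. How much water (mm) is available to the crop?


AW = (FC - WP) * D
   = (0.36 - 0.2) * 300
   = 0.16 * 300
   = 48 mm


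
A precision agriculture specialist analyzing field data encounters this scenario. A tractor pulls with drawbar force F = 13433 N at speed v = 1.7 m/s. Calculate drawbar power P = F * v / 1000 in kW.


P = F * v / 1000
  = 13433 * 1.7 / 1000
  = 22836.10 / 1000
  = 22.84 kW


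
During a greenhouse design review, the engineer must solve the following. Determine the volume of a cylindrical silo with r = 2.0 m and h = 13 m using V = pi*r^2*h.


V = pi * r^2 * h
  = pi * 2.0^2 * 13
  = pi * 4 * 13
  = 163.36 m^3


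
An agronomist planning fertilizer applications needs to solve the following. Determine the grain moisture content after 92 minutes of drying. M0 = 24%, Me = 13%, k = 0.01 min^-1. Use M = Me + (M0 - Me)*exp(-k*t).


M = Me + (M0 - Me) * e^(-k*t)
  = 13 + (24 - 13) * e^(-0.01*92)
  = 13 + 11 * e^(-0.920)
  = 13 + 11 * 0.39852
  = 13 + 4.3837
  = 17.38%


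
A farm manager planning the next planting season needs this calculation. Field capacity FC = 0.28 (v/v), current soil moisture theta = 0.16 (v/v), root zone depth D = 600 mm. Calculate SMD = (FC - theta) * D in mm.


SMD = (FC - theta) * D
    = (0.28 - 0.16) * 600
    = 0.120 * 600
    = 72 mm


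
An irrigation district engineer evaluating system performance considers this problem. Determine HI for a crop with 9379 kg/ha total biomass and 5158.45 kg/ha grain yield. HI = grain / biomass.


HI = grain_yield / biomass
   = 5158.45 / 9379
   = 0.55


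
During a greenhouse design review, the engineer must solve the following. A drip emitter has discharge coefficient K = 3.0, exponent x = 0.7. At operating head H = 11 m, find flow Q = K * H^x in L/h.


Q = K * H^x
  = 3.0 * 11^0.7
  = 3.0 * 5.3577
  = 16.07 L/h


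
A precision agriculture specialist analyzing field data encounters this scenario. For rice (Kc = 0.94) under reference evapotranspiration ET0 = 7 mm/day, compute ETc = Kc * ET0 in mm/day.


ETc = Kc * ET0
    = 0.94 * 7
    = 6.58 mm/day


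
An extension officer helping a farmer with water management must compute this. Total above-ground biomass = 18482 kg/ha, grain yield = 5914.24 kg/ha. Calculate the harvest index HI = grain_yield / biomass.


HI = grain_yield / biomass
   = 5914.24 / 18482
   = 0.32


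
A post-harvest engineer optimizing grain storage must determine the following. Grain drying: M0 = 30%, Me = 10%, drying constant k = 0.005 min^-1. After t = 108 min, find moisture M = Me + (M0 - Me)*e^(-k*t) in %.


M = Me + (M0 - Me) * e^(-k*t)
  = 10 + (30 - 10) * e^(-0.005*108)
  = 10 + 20 * e^(-0.540)
  = 10 + 20 * 0.58275
  = 10 + 11.6550
  = 21.65%


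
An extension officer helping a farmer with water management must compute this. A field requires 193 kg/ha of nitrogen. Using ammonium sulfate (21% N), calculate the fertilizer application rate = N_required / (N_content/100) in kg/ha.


Rate = N_required / (N_content / 100)
     = 193 / (21 / 100)
     = 193 / 0.21
     = 919.05 kg/ha


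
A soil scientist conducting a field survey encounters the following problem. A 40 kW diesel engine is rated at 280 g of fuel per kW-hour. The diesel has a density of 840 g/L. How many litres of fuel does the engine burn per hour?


FC = P * BSFC / rho_fuel
   = 40 * 280 / 840
   = 11200 / 840
   = 13.33 L/h


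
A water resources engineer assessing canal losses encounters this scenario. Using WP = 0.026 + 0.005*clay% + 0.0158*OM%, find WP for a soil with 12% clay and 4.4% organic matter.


WP = 0.026 + 0.005*12 + 0.0158*4.4
   = 0.026 + 0.0600 + 0.0695
   = 0.1555


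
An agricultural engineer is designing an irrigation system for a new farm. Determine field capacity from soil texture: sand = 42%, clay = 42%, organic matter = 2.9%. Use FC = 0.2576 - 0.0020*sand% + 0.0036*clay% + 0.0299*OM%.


FC = 0.2576 - 0.0020*42 + 0.0036*42 + 0.0299*2.9
   = 0.2576 - 0.0840 + 0.1512 + 0.0867
   = 0.4115


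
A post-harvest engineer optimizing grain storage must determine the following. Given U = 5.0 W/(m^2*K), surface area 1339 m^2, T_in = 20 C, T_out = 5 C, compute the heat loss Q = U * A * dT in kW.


dT = 20 - (5) = 15 K
Q = U * A * dT
  = 5.0 * 1339 * 15
  = 100425 W = 100.43 kW


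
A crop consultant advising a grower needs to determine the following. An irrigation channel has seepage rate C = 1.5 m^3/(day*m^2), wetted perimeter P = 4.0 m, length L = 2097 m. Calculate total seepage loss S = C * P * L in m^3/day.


S = C * P * L
  = 1.5 * 4.0 * 2097
  = 12582 m^3/day


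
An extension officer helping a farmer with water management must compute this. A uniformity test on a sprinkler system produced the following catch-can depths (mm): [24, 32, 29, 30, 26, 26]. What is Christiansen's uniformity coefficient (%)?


xbar = 167 / 6 = 27.833
sum|xi - xbar| = 15
CU = 100 * (1 - 15 / (6 * 27.833))
   = 100 * (1 - 0.0898)
   = 91.02%


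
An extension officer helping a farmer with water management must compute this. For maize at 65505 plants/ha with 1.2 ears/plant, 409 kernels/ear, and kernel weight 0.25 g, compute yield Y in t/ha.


Y = density * ears * kernels * kw
  = 65505 * 1.2 * 409 * 0.25 g/ha
  = 8037463.50 g/ha
  = 8037.46 kg/ha = 8.04 t/ha
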